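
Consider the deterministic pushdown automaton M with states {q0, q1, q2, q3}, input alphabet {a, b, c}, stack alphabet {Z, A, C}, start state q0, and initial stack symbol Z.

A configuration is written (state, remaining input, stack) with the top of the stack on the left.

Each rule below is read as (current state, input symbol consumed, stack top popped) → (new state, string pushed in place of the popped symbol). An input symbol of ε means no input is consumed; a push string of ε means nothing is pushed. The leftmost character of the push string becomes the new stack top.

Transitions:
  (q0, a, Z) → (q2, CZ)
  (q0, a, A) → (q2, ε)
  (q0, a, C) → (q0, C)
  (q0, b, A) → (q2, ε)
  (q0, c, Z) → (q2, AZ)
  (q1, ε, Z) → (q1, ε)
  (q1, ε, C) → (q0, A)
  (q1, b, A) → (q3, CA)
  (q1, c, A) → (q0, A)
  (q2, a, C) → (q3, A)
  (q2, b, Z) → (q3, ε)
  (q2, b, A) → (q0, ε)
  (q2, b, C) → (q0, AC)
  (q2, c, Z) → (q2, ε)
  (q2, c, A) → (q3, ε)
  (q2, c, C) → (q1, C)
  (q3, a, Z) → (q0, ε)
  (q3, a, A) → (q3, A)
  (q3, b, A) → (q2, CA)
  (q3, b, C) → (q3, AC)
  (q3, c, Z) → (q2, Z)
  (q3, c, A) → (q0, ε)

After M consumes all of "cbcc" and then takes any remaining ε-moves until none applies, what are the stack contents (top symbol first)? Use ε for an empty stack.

(q0, cbcc, Z)
  read c, top Z: go to q2, push AZ → (q2, bcc, AZ)
  read b, top A: go to q0, push ε → (q0, cc, Z)
  read c, top Z: go to q2, push AZ → (q2, c, AZ)
  read c, top A: go to q3, push ε → (q3, ε, Z)
All input consumed in state q3 with stack Z.

Z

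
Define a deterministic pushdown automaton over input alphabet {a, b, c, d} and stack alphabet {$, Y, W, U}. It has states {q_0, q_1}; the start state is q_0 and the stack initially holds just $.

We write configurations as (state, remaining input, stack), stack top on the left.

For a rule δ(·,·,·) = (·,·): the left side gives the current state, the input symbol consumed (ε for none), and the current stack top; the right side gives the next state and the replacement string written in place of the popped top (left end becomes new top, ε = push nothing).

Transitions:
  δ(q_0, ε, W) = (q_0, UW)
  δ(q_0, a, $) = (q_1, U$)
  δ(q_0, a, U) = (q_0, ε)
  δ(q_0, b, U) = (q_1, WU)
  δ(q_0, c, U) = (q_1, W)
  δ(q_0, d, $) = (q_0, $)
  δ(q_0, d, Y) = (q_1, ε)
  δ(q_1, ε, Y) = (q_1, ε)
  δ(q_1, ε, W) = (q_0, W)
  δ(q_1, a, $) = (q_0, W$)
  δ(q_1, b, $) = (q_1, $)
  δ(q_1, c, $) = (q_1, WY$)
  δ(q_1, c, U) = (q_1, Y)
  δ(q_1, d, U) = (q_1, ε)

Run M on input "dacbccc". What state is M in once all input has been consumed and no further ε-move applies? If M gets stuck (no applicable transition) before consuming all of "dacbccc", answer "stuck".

q_0

(q_0, dacbccc, $)
  read d, top $: go to q_0, push $ → (q_0, acbccc, $)
  read a, top $: go to q_1, push U$ → (q_1, cbccc, U$)
  read c, top U: go to q_1, push Y → (q_1, bccc, Y$)
  ε-move, top Y: go to q_1, push ε → (q_1, bccc, $)
  read b, top $: go to q_1, push $ → (q_1, ccc, $)
  read c, top $: go to q_1, push WY$ → (q_1, cc, WY$)
  ε-move, top W: go to q_0, push W → (q_0, cc, WY$)
  ε-move, top W: go to q_0, push UW → (q_0, cc, UWY$)
  read c, top U: go to q_1, push W → (q_1, c, WWY$)
  ε-move, top W: go to q_0, push W → (q_0, c, WWY$)
  ε-move, top W: go to q_0, push UW → (q_0, c, UWWY$)
  read c, top U: go to q_1, push W → (q_1, ε, WWWY$)
  ε-move, top W: go to q_0, push W → (q_0, ε, WWWY$)
  ε-move, top W: go to q_0, push UW → (q_0, ε, UWWWY$)
All input consumed; M is in state q_0.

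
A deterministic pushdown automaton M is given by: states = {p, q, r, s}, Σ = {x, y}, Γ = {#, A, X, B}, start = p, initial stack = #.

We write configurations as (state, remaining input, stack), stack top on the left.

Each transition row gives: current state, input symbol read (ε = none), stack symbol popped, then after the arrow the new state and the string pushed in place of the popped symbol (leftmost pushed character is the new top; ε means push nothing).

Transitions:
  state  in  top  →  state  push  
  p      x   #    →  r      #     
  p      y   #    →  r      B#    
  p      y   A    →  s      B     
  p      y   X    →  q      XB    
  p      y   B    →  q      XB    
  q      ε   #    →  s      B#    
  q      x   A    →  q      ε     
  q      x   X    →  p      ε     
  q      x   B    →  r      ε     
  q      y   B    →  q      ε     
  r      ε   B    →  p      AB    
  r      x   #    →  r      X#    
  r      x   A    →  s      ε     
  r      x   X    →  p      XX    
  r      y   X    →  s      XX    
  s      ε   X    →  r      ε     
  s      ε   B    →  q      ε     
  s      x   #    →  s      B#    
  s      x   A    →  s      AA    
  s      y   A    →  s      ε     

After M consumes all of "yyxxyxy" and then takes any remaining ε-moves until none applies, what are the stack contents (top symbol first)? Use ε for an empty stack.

(p, yyxxyxy, #)
  read y, top #: go to r, push B# → (r, yxxyxy, B#)
  ε-move, top B: go to p, push AB → (p, yxxyxy, AB#)
  read y, top A: go to s, push B → (s, xxyxy, BB#)
  ε-move, top B: go to q, push ε → (q, xxyxy, B#)
  read x, top B: go to r, push ε → (r, xyxy, #)
  read x, top #: go to r, push X# → (r, yxy, X#)
  read y, top X: go to s, push XX → (s, xy, XX#)
  ε-move, top X: go to r, push ε → (r, xy, X#)
  read x, top X: go to p, push XX → (p, y, XX#)
  read y, top X: go to q, push XB → (q, ε, XBX#)
All input consumed in state q with stack XBX#.

XBX#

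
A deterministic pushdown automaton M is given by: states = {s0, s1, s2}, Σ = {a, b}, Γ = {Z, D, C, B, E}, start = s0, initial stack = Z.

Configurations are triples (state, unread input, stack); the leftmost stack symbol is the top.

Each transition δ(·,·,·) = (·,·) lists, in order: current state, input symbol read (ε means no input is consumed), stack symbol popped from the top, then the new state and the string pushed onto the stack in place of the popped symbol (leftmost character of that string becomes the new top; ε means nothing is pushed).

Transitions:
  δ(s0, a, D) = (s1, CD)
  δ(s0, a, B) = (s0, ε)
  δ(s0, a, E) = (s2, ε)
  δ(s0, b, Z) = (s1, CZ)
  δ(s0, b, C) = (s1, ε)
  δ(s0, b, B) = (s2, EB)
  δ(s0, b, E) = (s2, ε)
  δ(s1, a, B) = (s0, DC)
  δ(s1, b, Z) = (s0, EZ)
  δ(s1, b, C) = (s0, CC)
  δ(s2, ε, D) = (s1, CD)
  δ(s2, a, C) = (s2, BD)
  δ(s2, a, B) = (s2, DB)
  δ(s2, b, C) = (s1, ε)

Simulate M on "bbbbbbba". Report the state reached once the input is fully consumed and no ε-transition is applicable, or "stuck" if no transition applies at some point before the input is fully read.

stuck

(s0, bbbbbbba, Z)
  read b, top Z: go to s1, push CZ → (s1, bbbbbba, CZ)
  read b, top C: go to s0, push CC → (s0, bbbbba, CCZ)
  read b, top C: go to s1, push ε → (s1, bbbba, CZ)
  read b, top C: go to s0, push CC → (s0, bbba, CCZ)
  read b, top C: go to s1, push ε → (s1, bba, CZ)
  read b, top C: go to s0, push CC → (s0, ba, CCZ)
  read b, top C: go to s1, push ε → (s1, a, CZ)
No transition for (s1, a, top C); M blocks with input a remaining.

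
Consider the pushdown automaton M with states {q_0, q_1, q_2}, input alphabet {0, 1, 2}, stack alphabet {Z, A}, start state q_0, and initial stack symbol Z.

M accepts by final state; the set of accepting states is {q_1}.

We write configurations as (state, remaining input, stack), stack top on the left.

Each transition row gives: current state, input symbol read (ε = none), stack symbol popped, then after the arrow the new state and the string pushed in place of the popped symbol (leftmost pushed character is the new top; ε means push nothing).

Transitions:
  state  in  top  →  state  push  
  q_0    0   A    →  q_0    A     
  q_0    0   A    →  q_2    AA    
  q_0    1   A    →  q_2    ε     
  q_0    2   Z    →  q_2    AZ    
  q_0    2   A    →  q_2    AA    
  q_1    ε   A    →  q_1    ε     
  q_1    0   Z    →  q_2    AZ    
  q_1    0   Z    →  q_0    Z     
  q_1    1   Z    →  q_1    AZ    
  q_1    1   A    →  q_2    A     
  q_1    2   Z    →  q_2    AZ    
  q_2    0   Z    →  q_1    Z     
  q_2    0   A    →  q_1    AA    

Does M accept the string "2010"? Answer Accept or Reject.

One accepting computation: (q_0, 2010, Z) ⊢ (q_2, 010, AZ) ⊢ (q_1, 10, AAZ) ⊢ (q_2, 0, AAZ) ⊢ (q_1, ε, AAAZ)
All input consumed and state q_1 ∈ F.

Accept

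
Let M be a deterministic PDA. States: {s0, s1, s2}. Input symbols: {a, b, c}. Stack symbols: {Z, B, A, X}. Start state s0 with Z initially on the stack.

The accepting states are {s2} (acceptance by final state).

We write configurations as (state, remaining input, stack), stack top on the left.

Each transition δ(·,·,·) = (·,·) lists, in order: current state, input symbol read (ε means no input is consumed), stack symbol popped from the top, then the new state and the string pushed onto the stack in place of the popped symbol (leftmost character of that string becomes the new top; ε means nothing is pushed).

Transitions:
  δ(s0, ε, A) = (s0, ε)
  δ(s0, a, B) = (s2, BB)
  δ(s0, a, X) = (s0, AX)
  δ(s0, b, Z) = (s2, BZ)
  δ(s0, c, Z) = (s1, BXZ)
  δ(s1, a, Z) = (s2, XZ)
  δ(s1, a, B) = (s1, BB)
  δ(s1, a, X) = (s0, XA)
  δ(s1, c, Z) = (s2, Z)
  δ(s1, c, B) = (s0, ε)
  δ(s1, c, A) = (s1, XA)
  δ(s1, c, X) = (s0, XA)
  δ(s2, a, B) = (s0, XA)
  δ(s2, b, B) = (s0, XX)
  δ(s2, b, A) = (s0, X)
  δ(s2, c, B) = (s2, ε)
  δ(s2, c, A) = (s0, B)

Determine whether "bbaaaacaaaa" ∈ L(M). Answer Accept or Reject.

(s0, bbaaaacaaaa, Z)
  read b, top Z: go to s2, push BZ → (s2, baaaacaaaa, BZ)
  read b, top B: go to s0, push XX → (s0, aaaacaaaa, XXZ)
  read a, top X: go to s0, push AX → (s0, aaacaaaa, AXXZ)
  ε-move, top A: go to s0, push ε → (s0, aaacaaaa, XXZ)
  read a, top X: go to s0, push AX → (s0, aacaaaa, AXXZ)
  ε-move, top A: go to s0, push ε → (s0, aacaaaa, XXZ)
  read a, top X: go to s0, push AX → (s0, acaaaa, AXXZ)
  ε-move, top A: go to s0, push ε → (s0, acaaaa, XXZ)
  read a, top X: go to s0, push AX → (s0, caaaa, AXXZ)
  ε-move, top A: go to s0, push ε → (s0, caaaa, XXZ)
No transition applies at (s0, caaaa, XXZ); input not fully consumed.

Reject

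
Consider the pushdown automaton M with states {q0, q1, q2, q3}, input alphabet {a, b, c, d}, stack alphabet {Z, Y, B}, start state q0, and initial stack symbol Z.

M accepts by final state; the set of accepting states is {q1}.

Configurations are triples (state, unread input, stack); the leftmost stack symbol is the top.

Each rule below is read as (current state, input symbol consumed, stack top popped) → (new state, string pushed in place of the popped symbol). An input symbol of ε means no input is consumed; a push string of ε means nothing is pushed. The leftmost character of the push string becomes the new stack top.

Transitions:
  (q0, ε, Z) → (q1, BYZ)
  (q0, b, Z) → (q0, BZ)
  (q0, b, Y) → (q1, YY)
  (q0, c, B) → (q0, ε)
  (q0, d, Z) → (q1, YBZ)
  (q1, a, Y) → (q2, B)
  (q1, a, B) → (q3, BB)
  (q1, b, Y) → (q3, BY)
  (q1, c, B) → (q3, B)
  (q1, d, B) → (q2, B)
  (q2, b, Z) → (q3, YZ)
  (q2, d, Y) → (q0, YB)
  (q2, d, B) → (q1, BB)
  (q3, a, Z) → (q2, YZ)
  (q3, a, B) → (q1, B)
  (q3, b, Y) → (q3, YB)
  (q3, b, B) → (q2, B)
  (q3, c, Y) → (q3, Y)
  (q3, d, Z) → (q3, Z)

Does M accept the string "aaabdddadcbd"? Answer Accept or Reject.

Reject

No computation consumes all input and reaches a final state.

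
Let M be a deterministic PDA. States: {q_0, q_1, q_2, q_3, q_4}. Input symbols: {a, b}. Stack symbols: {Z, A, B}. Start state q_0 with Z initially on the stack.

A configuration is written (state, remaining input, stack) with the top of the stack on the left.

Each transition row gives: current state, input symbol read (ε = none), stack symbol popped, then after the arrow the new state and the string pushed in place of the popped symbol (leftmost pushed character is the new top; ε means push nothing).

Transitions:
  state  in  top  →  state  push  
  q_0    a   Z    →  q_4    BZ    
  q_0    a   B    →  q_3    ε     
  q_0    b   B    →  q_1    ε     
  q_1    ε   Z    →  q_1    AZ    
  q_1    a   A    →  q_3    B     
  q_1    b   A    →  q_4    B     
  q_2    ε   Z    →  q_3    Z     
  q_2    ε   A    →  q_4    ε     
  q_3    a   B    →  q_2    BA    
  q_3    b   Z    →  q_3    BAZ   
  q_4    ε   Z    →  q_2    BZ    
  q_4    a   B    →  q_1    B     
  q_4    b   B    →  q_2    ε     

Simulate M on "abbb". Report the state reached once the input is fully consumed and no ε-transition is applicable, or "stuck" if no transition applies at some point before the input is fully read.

stuck

(q_0, abbb, Z) ⊢ (q_4, bbb, BZ) ⊢ (q_2, bb, Z) ⊢ (q_3, bb, Z) ⊢ (q_3, b, BAZ)
No transition for (q_3, b, top B); M blocks with input b remaining.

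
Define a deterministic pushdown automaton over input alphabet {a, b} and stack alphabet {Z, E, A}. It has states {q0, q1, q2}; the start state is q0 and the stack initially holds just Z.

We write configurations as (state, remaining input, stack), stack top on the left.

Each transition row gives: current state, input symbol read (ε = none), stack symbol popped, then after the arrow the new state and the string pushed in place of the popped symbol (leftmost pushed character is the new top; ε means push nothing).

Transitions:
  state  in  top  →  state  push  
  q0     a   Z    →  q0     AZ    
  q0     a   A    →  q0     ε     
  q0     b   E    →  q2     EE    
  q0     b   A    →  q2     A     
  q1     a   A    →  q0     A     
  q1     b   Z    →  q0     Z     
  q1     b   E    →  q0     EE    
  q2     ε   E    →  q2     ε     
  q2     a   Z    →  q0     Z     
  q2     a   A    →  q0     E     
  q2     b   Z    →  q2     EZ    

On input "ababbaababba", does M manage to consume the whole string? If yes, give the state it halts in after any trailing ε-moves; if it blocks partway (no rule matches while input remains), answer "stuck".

(q0, ababbaababba, Z)
  read a, top Z: go to q0, push AZ → (q0, babbaababba, AZ)
  read b, top A: go to q2, push A → (q2, abbaababba, AZ)
  read a, top A: go to q0, push E → (q0, bbaababba, EZ)
  read b, top E: go to q2, push EE → (q2, baababba, EEZ)
  ε-move, top E: go to q2, push ε → (q2, baababba, EZ)
  ε-move, top E: go to q2, push ε → (q2, baababba, Z)
  read b, top Z: go to q2, push EZ → (q2, aababba, EZ)
  ε-move, top E: go to q2, push ε → (q2, aababba, Z)
  read a, top Z: go to q0, push Z → (q0, ababba, Z)
  read a, top Z: go to q0, push AZ → (q0, babba, AZ)
  read b, top A: go to q2, push A → (q2, abba, AZ)
  read a, top A: go to q0, push E → (q0, bba, EZ)
  read b, top E: go to q2, push EE → (q2, ba, EEZ)
  ε-move, top E: go to q2, push ε → (q2, ba, EZ)
  ε-move, top E: go to q2, push ε → (q2, ba, Z)
  read b, top Z: go to q2, push EZ → (q2, a, EZ)
  ε-move, top E: go to q2, push ε → (q2, a, Z)
  read a, top Z: go to q0, push Z → (q0, ε, Z)
All input consumed; M is in state q0.

q0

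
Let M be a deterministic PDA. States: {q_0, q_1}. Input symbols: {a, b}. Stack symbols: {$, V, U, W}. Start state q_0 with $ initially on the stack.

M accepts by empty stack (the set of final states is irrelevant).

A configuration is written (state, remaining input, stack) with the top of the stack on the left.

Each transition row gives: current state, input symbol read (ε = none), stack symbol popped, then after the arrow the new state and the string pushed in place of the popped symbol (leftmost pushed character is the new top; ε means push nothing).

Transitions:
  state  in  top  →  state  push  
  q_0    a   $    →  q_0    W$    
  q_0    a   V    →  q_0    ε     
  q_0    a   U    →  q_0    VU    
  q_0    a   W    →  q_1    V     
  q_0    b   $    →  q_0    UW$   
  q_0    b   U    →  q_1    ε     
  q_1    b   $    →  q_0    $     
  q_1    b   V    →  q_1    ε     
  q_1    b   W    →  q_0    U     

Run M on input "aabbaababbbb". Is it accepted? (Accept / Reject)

Reject

(q_0, aabbaababbbb, $) ⊢ (q_0, abbaababbbb, W$) ⊢ (q_1, bbaababbbb, V$) ⊢ (q_1, baababbbb, $) ⊢ (q_0, aababbbb, $) ⊢ (q_0, ababbbb, W$) ⊢ (q_1, babbbb, V$) ⊢ (q_1, abbbb, $)
No transition applies at (q_1, abbbb, $); input not fully consumed.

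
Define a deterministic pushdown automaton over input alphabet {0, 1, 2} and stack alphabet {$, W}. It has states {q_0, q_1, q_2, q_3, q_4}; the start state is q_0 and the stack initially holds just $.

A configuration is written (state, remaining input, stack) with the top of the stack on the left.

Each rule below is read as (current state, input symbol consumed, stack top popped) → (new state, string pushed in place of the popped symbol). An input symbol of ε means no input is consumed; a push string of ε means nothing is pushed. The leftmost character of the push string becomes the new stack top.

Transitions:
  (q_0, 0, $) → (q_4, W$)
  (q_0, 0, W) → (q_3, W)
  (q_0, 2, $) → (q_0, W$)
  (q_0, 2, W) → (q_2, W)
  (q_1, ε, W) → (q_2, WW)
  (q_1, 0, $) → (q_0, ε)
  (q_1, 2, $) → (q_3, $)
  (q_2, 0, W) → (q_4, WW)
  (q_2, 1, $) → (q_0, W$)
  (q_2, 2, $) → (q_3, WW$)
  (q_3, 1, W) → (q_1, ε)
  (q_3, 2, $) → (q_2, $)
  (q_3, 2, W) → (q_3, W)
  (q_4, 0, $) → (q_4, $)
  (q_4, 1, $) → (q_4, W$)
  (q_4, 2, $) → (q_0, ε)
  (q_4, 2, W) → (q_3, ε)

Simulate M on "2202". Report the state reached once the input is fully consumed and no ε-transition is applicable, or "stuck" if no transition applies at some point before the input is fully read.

(q_0, 2202, $)
  read 2, top $: go to q_0, push W$ → (q_0, 202, W$)
  read 2, top W: go to q_2, push W → (q_2, 02, W$)
  read 0, top W: go to q_4, push WW → (q_4, 2, WW$)
  read 2, top W: go to q_3, push ε → (q_3, ε, W$)
All input consumed; M is in state q_3.

q_3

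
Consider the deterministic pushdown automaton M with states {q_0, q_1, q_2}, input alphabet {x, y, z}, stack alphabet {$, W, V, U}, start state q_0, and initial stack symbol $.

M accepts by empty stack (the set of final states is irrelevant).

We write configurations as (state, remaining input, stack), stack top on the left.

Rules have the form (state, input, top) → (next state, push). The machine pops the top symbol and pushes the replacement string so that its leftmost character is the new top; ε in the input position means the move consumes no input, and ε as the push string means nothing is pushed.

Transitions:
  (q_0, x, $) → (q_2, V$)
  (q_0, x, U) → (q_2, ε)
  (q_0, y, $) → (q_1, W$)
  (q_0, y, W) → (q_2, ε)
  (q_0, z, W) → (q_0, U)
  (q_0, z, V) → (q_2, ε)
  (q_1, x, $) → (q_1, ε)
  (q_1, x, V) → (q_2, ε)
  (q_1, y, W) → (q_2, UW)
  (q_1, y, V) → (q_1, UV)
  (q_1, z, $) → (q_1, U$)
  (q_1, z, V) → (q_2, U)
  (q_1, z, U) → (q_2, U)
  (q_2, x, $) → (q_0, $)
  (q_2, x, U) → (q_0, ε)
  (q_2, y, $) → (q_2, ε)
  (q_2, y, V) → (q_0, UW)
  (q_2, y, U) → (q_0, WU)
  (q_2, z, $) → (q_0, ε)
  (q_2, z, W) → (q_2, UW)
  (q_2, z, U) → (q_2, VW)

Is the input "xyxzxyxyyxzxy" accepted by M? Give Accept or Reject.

(q_0, xyxzxyxyyxzxy, $) ⊢ (q_2, yxzxyxyyxzxy, V$) ⊢ (q_0, xzxyxyyxzxy, UW$) ⊢ (q_2, zxyxyyxzxy, W$) ⊢ (q_2, xyxyyxzxy, UW$) ⊢ (q_0, yxyyxzxy, W$) ⊢ (q_2, xyyxzxy, $) ⊢ (q_0, yyxzxy, $) ⊢ (q_1, yxzxy, W$) ⊢ (q_2, xzxy, UW$) ⊢ (q_0, zxy, W$) ⊢ (q_0, xy, U$) ⊢ (q_2, y, $) ⊢ (q_2, ε, ε)
All input consumed and the stack is empty.

Accept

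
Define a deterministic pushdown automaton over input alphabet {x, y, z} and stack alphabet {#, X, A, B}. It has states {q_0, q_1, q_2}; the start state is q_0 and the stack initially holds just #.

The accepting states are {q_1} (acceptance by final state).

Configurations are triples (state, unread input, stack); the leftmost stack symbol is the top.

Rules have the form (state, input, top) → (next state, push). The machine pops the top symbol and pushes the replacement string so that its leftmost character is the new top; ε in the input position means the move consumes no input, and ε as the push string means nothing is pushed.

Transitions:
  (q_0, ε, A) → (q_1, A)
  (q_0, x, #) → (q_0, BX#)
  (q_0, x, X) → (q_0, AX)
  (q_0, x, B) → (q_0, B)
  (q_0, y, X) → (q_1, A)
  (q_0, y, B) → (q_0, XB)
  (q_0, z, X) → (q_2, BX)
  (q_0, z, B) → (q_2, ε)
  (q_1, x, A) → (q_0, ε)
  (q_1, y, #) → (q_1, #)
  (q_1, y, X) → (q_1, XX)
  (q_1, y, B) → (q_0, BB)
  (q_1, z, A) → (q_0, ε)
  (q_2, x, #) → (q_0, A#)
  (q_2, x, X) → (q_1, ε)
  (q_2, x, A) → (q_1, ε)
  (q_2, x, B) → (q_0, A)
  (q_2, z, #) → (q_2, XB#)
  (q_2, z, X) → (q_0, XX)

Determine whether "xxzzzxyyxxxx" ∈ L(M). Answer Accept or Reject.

Reject

(q_0, xxzzzxyyxxxx, #)
  read x, top #: go to q_0, push BX# → (q_0, xzzzxyyxxxx, BX#)
  read x, top B: go to q_0, push B → (q_0, zzzxyyxxxx, BX#)
  read z, top B: go to q_2, push ε → (q_2, zzxyyxxxx, X#)
  read z, top X: go to q_0, push XX → (q_0, zxyyxxxx, XX#)
  read z, top X: go to q_2, push BX → (q_2, xyyxxxx, BXX#)
  read x, top B: go to q_0, push A → (q_0, yyxxxx, AXX#)
  ε-move, top A: go to q_1, push A → (q_1, yyxxxx, AXX#)
No transition applies at (q_1, yyxxxx, AXX#); input not fully consumed.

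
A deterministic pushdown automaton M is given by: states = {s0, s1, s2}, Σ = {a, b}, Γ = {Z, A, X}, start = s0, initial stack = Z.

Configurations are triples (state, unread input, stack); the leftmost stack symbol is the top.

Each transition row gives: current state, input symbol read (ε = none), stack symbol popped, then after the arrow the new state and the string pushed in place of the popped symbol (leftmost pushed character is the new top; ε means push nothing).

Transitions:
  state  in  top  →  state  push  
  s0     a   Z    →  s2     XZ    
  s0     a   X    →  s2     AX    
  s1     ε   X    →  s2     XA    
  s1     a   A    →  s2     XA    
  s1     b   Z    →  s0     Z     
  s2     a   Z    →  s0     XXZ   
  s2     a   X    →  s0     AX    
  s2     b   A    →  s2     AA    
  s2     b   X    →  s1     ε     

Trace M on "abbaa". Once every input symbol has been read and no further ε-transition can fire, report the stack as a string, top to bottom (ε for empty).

AXZ

(s0, abbaa, Z)
  read a, top Z: go to s2, push XZ → (s2, bbaa, XZ)
  read b, top X: go to s1, push ε → (s1, baa, Z)
  read b, top Z: go to s0, push Z → (s0, aa, Z)
  read a, top Z: go to s2, push XZ → (s2, a, XZ)
  read a, top X: go to s0, push AX → (s0, ε, AXZ)
All input consumed in state s0 with stack AXZ.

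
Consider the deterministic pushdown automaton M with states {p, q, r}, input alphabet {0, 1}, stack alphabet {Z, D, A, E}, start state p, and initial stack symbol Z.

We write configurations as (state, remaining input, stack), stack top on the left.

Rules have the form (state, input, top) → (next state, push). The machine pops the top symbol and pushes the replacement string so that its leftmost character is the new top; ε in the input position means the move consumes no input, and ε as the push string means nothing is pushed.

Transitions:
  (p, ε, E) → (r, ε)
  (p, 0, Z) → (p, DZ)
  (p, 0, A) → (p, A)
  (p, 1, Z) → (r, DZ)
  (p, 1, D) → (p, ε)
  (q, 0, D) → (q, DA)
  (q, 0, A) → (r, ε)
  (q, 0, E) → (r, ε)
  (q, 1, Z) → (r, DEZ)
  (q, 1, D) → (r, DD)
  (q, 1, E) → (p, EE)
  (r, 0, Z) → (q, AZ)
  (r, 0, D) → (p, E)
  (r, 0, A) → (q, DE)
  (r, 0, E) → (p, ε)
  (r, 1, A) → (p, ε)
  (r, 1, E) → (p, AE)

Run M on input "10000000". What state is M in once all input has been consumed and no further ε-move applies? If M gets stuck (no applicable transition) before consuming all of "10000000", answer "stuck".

(p, 10000000, Z) ⊢ (r, 0000000, DZ) ⊢ (p, 000000, EZ) ⊢ (r, 000000, Z) ⊢ (q, 00000, AZ) ⊢ (r, 0000, Z) ⊢ (q, 000, AZ) ⊢ (r, 00, Z) ⊢ (q, 0, AZ) ⊢ (r, ε, Z)
All input consumed; M is in state r.

r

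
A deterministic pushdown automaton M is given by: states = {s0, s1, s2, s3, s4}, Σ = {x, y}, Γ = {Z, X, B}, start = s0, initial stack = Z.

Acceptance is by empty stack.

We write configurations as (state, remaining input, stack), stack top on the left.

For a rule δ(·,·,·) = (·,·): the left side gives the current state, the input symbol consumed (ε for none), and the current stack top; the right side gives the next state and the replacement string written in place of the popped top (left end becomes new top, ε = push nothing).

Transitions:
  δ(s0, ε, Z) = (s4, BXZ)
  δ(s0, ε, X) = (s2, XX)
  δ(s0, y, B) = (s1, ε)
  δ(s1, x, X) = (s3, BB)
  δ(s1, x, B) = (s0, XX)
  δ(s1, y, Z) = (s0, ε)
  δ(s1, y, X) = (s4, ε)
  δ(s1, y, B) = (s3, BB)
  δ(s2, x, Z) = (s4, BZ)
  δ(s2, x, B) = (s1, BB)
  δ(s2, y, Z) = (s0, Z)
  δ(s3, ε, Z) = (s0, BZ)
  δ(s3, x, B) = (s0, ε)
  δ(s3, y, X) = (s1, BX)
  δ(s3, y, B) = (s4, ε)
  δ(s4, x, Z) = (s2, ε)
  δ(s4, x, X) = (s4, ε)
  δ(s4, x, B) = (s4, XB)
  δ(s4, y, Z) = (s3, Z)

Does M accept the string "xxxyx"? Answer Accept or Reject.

(s0, xxxyx, Z) ⊢ (s4, xxxyx, BXZ) ⊢ (s4, xxyx, XBXZ) ⊢ (s4, xyx, BXZ) ⊢ (s4, yx, XBXZ)
No transition applies at (s4, yx, XBXZ); input not fully consumed.

Reject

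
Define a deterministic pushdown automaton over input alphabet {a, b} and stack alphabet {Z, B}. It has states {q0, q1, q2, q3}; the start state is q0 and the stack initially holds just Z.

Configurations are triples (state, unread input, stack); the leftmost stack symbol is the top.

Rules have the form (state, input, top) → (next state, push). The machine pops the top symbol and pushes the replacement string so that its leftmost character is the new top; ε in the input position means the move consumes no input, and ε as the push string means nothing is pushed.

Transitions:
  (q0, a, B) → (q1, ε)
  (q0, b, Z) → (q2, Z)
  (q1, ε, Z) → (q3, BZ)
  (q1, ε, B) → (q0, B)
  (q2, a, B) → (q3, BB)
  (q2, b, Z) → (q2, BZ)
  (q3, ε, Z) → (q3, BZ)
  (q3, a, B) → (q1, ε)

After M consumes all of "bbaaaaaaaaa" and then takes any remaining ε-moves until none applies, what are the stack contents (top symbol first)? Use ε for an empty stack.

BZ

(q0, bbaaaaaaaaa, Z)
  read b, top Z: go to q2, push Z → (q2, baaaaaaaaa, Z)
  read b, top Z: go to q2, push BZ → (q2, aaaaaaaaa, BZ)
  read a, top B: go to q3, push BB → (q3, aaaaaaaa, BBZ)
  read a, top B: go to q1, push ε → (q1, aaaaaaa, BZ)
  ε-move, top B: go to q0, push B → (q0, aaaaaaa, BZ)
  read a, top B: go to q1, push ε → (q1, aaaaaa, Z)
  ε-move, top Z: go to q3, push BZ → (q3, aaaaaa, BZ)
  read a, top B: go to q1, push ε → (q1, aaaaa, Z)
  ε-move, top Z: go to q3, push BZ → (q3, aaaaa, BZ)
  read a, top B: go to q1, push ε → (q1, aaaa, Z)
  ε-move, top Z: go to q3, push BZ → (q3, aaaa, BZ)
  read a, top B: go to q1, push ε → (q1, aaa, Z)
  ε-move, top Z: go to q3, push BZ → (q3, aaa, BZ)
  read a, top B: go to q1, push ε → (q1, aa, Z)
  ε-move, top Z: go to q3, push BZ → (q3, aa, BZ)
  read a, top B: go to q1, push ε → (q1, a, Z)
  ε-move, top Z: go to q3, push BZ → (q3, a, BZ)
  read a, top B: go to q1, push ε → (q1, ε, Z)
  ε-move, top Z: go to q3, push BZ → (q3, ε, BZ)
All input consumed in state q3 with stack BZ.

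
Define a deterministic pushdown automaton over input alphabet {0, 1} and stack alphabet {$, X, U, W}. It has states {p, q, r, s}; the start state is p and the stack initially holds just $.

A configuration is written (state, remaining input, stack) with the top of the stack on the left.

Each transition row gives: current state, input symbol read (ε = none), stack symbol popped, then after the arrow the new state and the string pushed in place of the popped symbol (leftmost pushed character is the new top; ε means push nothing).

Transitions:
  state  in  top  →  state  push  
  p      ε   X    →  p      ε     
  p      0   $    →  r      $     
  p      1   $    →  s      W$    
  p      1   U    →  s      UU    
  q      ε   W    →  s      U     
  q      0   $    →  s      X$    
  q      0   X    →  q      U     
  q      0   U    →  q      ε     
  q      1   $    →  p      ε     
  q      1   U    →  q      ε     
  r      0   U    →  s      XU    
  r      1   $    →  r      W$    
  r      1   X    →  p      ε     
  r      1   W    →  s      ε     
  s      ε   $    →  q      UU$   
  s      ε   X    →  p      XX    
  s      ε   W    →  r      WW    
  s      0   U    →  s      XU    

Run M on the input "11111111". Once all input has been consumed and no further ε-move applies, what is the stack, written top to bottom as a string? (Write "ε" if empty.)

WW$

(p, 11111111, $)
  read 1, top $: go to s, push W$ → (s, 1111111, W$)
  ε-move, top W: go to r, push WW → (r, 1111111, WW$)
  read 1, top W: go to s, push ε → (s, 111111, W$)
  ε-move, top W: go to r, push WW → (r, 111111, WW$)
  read 1, top W: go to s, push ε → (s, 11111, W$)
  ε-move, top W: go to r, push WW → (r, 11111, WW$)
  read 1, top W: go to s, push ε → (s, 1111, W$)
  ε-move, top W: go to r, push WW → (r, 1111, WW$)
  read 1, top W: go to s, push ε → (s, 111, W$)
  ε-move, top W: go to r, push WW → (r, 111, WW$)
  read 1, top W: go to s, push ε → (s, 11, W$)
  ε-move, top W: go to r, push WW → (r, 11, WW$)
  read 1, top W: go to s, push ε → (s, 1, W$)
  ε-move, top W: go to r, push WW → (r, 1, WW$)
  read 1, top W: go to s, push ε → (s, ε, W$)
  ε-move, top W: go to r, push WW → (r, ε, WW$)
All input consumed in state r with stack WW$.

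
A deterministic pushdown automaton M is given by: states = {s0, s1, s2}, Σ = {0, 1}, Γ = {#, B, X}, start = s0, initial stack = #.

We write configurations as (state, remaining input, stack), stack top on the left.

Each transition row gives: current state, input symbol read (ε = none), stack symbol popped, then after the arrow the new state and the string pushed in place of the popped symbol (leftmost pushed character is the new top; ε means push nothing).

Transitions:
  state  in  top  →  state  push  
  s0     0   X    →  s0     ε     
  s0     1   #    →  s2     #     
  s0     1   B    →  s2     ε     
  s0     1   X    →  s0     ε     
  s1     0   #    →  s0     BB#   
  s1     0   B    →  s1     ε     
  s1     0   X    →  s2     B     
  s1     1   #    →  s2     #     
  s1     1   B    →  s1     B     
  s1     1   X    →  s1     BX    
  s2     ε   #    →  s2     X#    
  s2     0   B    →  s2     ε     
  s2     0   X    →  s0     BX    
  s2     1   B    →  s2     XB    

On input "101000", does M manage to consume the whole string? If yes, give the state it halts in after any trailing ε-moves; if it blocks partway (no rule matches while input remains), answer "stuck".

stuck

(s0, 101000, #)
  read 1, top #: go to s2, push # → (s2, 01000, #)
  ε-move, top #: go to s2, push X# → (s2, 01000, X#)
  read 0, top X: go to s0, push BX → (s0, 1000, BX#)
  read 1, top B: go to s2, push ε → (s2, 000, X#)
  read 0, top X: go to s0, push BX → (s0, 00, BX#)
No transition for (s0, 0, top B); M blocks with input 00 remaining.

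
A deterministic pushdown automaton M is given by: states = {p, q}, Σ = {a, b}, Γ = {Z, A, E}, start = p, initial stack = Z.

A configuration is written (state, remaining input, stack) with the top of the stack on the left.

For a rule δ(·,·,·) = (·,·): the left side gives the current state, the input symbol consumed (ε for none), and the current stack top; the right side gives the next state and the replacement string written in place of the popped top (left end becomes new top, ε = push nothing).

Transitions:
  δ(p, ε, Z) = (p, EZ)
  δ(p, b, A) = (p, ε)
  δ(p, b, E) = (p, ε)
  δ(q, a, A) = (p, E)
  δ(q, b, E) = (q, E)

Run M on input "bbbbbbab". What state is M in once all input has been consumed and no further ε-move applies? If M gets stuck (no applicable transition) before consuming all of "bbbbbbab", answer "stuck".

stuck

(p, bbbbbbab, Z) ⊢ (p, bbbbbbab, EZ) ⊢ (p, bbbbbab, Z) ⊢ (p, bbbbbab, EZ) ⊢ (p, bbbbab, Z) ⊢ (p, bbbbab, EZ) ⊢ (p, bbbab, Z) ⊢ (p, bbbab, EZ) ⊢ (p, bbab, Z) ⊢ (p, bbab, EZ) ⊢ (p, bab, Z) ⊢ (p, bab, EZ) ⊢ (p, ab, Z) ⊢ (p, ab, EZ)
No transition for (p, a, top E); M blocks with input ab remaining.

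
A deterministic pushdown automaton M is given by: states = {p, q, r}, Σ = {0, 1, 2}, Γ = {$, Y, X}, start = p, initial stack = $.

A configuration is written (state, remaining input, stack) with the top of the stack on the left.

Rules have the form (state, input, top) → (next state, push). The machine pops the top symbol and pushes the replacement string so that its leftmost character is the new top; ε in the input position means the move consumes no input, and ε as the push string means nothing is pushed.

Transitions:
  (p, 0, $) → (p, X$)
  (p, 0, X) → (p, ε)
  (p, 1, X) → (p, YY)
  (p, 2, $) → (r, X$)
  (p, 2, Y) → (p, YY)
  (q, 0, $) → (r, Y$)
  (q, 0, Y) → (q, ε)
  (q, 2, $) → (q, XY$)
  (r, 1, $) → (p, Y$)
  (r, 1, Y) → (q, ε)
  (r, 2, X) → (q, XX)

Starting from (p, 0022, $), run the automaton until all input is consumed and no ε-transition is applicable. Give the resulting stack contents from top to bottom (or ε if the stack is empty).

XX$

(p, 0022, $)
  read 0, top $: go to p, push X$ → (p, 022, X$)
  read 0, top X: go to p, push ε → (p, 22, $)
  read 2, top $: go to r, push X$ → (r, 2, X$)
  read 2, top X: go to q, push XX → (q, ε, XX$)
All input consumed in state q with stack XX$.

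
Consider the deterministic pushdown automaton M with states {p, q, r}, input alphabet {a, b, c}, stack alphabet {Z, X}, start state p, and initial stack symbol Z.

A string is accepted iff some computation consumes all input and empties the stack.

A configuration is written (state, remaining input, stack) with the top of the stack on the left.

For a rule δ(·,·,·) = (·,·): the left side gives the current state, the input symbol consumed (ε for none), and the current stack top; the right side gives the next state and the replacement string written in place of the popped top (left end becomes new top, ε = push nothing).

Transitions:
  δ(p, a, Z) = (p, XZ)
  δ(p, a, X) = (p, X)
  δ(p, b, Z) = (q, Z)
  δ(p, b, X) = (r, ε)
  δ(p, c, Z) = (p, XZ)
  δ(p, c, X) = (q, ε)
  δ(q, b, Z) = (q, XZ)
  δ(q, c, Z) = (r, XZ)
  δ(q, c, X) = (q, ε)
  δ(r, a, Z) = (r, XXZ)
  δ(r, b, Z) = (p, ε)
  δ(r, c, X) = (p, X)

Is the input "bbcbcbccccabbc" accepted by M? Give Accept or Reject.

(p, bbcbcbccccabbc, Z) ⊢ (q, bcbcbccccabbc, Z) ⊢ (q, cbcbccccabbc, XZ) ⊢ (q, bcbccccabbc, Z) ⊢ (q, cbccccabbc, XZ) ⊢ (q, bccccabbc, Z) ⊢ (q, ccccabbc, XZ) ⊢ (q, cccabbc, Z) ⊢ (r, ccabbc, XZ) ⊢ (p, cabbc, XZ) ⊢ (q, abbc, Z)
No transition applies at (q, abbc, Z); input not fully consumed.

Reject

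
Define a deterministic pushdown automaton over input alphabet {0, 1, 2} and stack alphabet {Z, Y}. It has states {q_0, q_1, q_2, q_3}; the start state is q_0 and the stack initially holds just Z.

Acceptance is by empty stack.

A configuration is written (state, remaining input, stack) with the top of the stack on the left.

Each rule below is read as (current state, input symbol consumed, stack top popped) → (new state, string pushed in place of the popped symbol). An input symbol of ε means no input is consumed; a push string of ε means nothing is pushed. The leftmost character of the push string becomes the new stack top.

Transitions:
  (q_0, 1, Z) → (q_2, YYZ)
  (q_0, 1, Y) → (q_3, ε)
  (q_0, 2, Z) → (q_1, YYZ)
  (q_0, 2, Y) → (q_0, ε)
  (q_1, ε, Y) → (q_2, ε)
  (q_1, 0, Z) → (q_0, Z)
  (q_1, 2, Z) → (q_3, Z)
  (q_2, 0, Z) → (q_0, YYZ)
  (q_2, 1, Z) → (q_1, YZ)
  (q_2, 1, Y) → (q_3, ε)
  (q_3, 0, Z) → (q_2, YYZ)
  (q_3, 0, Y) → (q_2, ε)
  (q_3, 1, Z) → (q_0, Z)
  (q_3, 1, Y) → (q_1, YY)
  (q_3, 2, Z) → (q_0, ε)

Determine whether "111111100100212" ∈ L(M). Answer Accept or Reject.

Accept

(q_0, 111111100100212, Z)
  read 1, top Z: go to q_2, push YYZ → (q_2, 11111100100212, YYZ)
  read 1, top Y: go to q_3, push ε → (q_3, 1111100100212, YZ)
  read 1, top Y: go to q_1, push YY → (q_1, 111100100212, YYZ)
  ε-move, top Y: go to q_2, push ε → (q_2, 111100100212, YZ)
  read 1, top Y: go to q_3, push ε → (q_3, 11100100212, Z)
  read 1, top Z: go to q_0, push Z → (q_0, 1100100212, Z)
  read 1, top Z: go to q_2, push YYZ → (q_2, 100100212, YYZ)
  read 1, top Y: go to q_3, push ε → (q_3, 00100212, YZ)
  read 0, top Y: go to q_2, push ε → (q_2, 0100212, Z)
  read 0, top Z: go to q_0, push YYZ → (q_0, 100212, YYZ)
  read 1, top Y: go to q_3, push ε → (q_3, 00212, YZ)
  read 0, top Y: go to q_2, push ε → (q_2, 0212, Z)
  read 0, top Z: go to q_0, push YYZ → (q_0, 212, YYZ)
  read 2, top Y: go to q_0, push ε → (q_0, 12, YZ)
  read 1, top Y: go to q_3, push ε → (q_3, 2, Z)
  read 2, top Z: go to q_0, push ε → (q_0, ε, ε)
All input consumed and the stack is empty.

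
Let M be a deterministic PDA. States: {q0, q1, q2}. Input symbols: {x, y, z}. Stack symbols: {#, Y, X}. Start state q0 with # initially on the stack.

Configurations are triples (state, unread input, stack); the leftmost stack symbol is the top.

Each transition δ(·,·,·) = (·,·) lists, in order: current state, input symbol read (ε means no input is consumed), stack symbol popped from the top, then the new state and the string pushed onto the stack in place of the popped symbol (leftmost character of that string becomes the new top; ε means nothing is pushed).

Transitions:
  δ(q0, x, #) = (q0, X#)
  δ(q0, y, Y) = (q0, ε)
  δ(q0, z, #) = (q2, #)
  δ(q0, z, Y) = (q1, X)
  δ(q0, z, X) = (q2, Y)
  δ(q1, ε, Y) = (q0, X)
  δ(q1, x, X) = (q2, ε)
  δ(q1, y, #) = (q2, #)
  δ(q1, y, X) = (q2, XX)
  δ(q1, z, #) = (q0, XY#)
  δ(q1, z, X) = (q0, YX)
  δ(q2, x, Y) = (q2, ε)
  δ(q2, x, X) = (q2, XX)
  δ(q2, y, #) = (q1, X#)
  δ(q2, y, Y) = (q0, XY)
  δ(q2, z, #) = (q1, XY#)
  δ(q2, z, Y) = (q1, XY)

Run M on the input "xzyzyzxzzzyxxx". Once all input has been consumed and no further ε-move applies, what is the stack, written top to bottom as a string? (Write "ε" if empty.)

XXXXXXYY#

(q0, xzyzyzxzzzyxxx, #)
  read x, top #: go to q0, push X# → (q0, zyzyzxzzzyxxx, X#)
  read z, top X: go to q2, push Y → (q2, yzyzxzzzyxxx, Y#)
  read y, top Y: go to q0, push XY → (q0, zyzxzzzyxxx, XY#)
  read z, top X: go to q2, push Y → (q2, yzxzzzyxxx, YY#)
  read y, top Y: go to q0, push XY → (q0, zxzzzyxxx, XYY#)
  read z, top X: go to q2, push Y → (q2, xzzzyxxx, YYY#)
  read x, top Y: go to q2, push ε → (q2, zzzyxxx, YY#)
  read z, top Y: go to q1, push XY → (q1, zzyxxx, XYY#)
  read z, top X: go to q0, push YX → (q0, zyxxx, YXYY#)
  read z, top Y: go to q1, push X → (q1, yxxx, XXYY#)
  read y, top X: go to q2, push XX → (q2, xxx, XXXYY#)
  read x, top X: go to q2, push XX → (q2, xx, XXXXYY#)
  read x, top X: go to q2, push XX → (q2, x, XXXXXYY#)
  read x, top X: go to q2, push XX → (q2, ε, XXXXXXYY#)
All input consumed in state q2 with stack XXXXXXYY#.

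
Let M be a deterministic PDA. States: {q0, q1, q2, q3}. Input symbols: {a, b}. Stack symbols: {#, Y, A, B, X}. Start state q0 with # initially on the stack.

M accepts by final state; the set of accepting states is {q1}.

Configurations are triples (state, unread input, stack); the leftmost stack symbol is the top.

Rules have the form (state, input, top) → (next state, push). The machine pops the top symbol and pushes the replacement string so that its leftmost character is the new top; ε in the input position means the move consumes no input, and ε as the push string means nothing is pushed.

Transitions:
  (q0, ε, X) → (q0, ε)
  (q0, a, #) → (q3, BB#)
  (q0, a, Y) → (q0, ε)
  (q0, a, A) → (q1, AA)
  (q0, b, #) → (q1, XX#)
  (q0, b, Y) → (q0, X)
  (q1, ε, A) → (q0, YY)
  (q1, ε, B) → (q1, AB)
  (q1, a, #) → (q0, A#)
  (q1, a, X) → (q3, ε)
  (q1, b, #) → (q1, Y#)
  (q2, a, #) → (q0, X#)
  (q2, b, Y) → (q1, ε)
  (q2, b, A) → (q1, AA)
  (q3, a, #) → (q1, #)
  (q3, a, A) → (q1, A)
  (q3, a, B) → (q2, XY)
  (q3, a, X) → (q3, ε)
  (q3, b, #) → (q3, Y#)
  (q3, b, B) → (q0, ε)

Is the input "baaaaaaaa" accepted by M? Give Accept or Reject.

Accept

(q0, baaaaaaaa, #)
  read b, top #: go to q1, push XX# → (q1, aaaaaaaa, XX#)
  read a, top X: go to q3, push ε → (q3, aaaaaaa, X#)
  read a, top X: go to q3, push ε → (q3, aaaaaa, #)
  read a, top #: go to q1, push # → (q1, aaaaa, #)
  read a, top #: go to q0, push A# → (q0, aaaa, A#)
  read a, top A: go to q1, push AA → (q1, aaa, AA#)
  ε-move, top A: go to q0, push YY → (q0, aaa, YYA#)
  read a, top Y: go to q0, push ε → (q0, aa, YA#)
  read a, top Y: go to q0, push ε → (q0, a, A#)
  read a, top A: go to q1, push AA → (q1, ε, AA#)
All input consumed; state q1 ∈ F.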